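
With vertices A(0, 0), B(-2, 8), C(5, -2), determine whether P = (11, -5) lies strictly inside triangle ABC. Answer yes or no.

Barycentric coordinates of P: (-13/12, -1/12, 13/6).
The three coordinates are negative, negative, positive; a point is interior exactly when all three are positive.

no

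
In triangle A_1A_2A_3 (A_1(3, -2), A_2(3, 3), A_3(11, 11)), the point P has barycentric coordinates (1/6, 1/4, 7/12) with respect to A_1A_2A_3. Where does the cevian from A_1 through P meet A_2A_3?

Line A_1P meets A_2A_3 where the A_1-coordinate vanishes; zeroing P's A_1-weight and renormalizing leaves A_2, A_3-weights 1/4 : 7/12 → (3/10, 7/10).
So Q = (3/10)·A_2 + (7/10)·A_3 = (43/5, 43/5).

(43/5, 43/5)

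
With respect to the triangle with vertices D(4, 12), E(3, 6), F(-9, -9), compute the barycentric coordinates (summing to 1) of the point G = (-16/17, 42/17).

Signed area of the reference triangle: [DEF] = ½·(4·(6−(-9)) + 3·(-9−12) + (-9)·(12−6)) = ½·(60 − 63 − 54) = -57/2.
[GEF] = ½·((-16/17)·(6−(-9)) + 3·(-9−(42/17)) + (-9)·(42/17−6)) = ½·(-240/17 − 585/17 + 540/17) = -285/34, so the D-coordinate is (-285/34)/(-57/2) = 5/17.
[DGF] = ½·(4·(42/17−(-9)) + (-16/17)·(-9−12) + (-9)·(12−(42/17))) = ½·(780/17 + 336/17 − 1458/17) = -171/17, so the E-coordinate is 6/17.
[DEG] = ½·(4·(6−(42/17)) + 3·(42/17−12) + (-16/17)·(12−6)) = ½·(240/17 − 486/17 − 96/17) = -171/17, so the F-coordinate is 6/17.
Check: 5/17 + 6/17 + 6/17 = 1.

(5/17, 6/17, 6/17)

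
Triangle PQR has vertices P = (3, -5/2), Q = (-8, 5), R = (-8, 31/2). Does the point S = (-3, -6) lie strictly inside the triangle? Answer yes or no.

Barycentric coordinates of S: (5/11, 293/231, -167/231).
The three coordinates are positive, positive, negative; a point is interior exactly when all three are positive.

no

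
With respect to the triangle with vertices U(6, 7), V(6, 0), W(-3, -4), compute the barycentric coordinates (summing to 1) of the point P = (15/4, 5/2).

Signed area of the reference triangle: [UVW] = ½·(6·(0−(-4)) + 6·(-4−7) + (-3)·(7−0)) = ½·(24 − 66 − 21) = -63/2.
[PVW] = ½·((15/4)·(0−(-4)) + 6·(-4−(5/2)) + (-3)·(5/2−0)) = ½·(15 − 39 − 15/2) = -63/4, so the U-coordinate is (-63/4)/(-63/2) = 1/2.
[UPW] = ½·(6·(5/2−(-4)) + (15/4)·(-4−7) + (-3)·(7−(5/2))) = ½·(39 − 165/4 − 27/2) = -63/8, so the V-coordinate is 1/4.
[UVP] = ½·(6·(0−(5/2)) + 6·(5/2−7) + (15/4)·(7−0)) = ½·(-15 − 27 + 105/4) = -63/8, so the W-coordinate is 1/4.

(1/2, 1/4, 1/4)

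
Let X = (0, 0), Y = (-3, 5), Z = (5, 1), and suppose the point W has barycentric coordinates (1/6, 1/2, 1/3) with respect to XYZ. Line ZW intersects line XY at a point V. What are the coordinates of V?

(-9/4, 15/4)

Line ZW meets XY where the Z-coordinate vanishes; zeroing W's Z-weight and renormalizing leaves X, Y-weights 1/6 : 1/2 → (1/4, 3/4).
So V = (1/4)·X + (3/4)·Y = (-9/4, 15/4).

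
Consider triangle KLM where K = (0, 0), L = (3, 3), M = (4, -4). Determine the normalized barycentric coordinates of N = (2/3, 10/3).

Signed area of the reference triangle: [KLM] = ½·(0·(3−(-4)) + 3·(-4−0) + 4·(0−3)) = ½·(0 − 12 − 12) = -12.
[NLM] = ½·((2/3)·(3−(-4)) + 3·(-4−(10/3)) + 4·(10/3−3)) = ½·(14/3 − 22 + 4/3) = -8, so the K-coordinate is (-8)/(-12) = 2/3.
[KNM] = ½·(0·(10/3−(-4)) + (2/3)·(-4−0) + 4·(0−(10/3))) = ½·(0 − 8/3 − 40/3) = -8, so the L-coordinate is 2/3.
[KLN] = ½·(0·(3−(10/3)) + 3·(10/3−0) + (2/3)·(0−3)) = ½·(0 + 10 − 2) = 4, so the M-coordinate is -1/3.
Check: 2/3 + 2/3 − 1/3 = 1.

(2/3, 2/3, -1/3)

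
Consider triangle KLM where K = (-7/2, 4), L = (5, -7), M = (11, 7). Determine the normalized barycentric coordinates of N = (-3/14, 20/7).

Signed area of the reference triangle: [KLM] = ½·((-7/2)·(-7−7) + 5·(7−4) + 11·(4−(-7))) = ½·(49 + 15 + 121) = 185/2.
[NLM] = ½·((-3/14)·(-7−7) + 5·(7−(20/7)) + 11·(20/7−(-7))) = ½·(3 + 145/7 + 759/7) = 925/14, so the K-coordinate is (925/14)/(185/2) = 5/7.
[KNM] = ½·((-7/2)·(20/7−7) + (-3/14)·(7−4) + 11·(4−(20/7))) = ½·(29/2 − 9/14 + 88/7) = 185/14, so the L-coordinate is 1/7.
[KLN] = ½·((-7/2)·(-7−(20/7)) + 5·(20/7−4) + (-3/14)·(4−(-7))) = ½·(69/2 − 40/7 − 33/14) = 185/14, so the M-coordinate is 1/7.

(5/7, 1/7, 1/7)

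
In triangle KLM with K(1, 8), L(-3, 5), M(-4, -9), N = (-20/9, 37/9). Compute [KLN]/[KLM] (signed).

[KLM] = ½·(1·(5−(-9)) + (-3)·(-9−8) + (-4)·(8−5)) = ½·(14 + 51 − 12) = 53/2.
[KLN] = ½·(1·(5−(37/9)) + (-3)·(37/9−8) + (-20/9)·(8−5)) = ½·(8/9 + 35/3 − 20/3) = 53/18, so the ratio is (53/18)/(53/2) = 1/9.

1/9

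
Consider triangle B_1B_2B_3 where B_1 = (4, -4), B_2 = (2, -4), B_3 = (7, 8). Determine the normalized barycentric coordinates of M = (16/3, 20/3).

(-5/9, 2/3, 8/9)

Signed area of the reference triangle: [B_1B_2B_3] = ½·(4·(-4−8) + 2·(8−(-4)) + 7·(-4−(-4))) = ½·(-48 + 24 + 0) = -12.
[MB_2B_3] = ½·((16/3)·(-4−8) + 2·(8−(20/3)) + 7·(20/3−(-4))) = ½·(-64 + 8/3 + 224/3) = 20/3, so the B_1-coordinate is (20/3)/(-12) = -5/9.
[B_1MB_3] = ½·(4·(20/3−8) + (16/3)·(8−(-4)) + 7·(-4−(20/3))) = ½·(-16/3 + 64 − 224/3) = -8, so the B_2-coordinate is 2/3.
[B_1B_2M] = ½·(4·(-4−(20/3)) + 2·(20/3−(-4)) + (16/3)·(-4−(-4))) = ½·(-128/3 + 64/3 + 0) = -32/3, so the B_3-coordinate is 8/9.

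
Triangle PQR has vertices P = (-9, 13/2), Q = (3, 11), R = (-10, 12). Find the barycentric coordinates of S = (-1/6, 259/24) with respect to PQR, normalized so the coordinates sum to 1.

(1/12, 3/4, 1/6)

Signed area of the reference triangle: [PQR] = ½·((-9)·(11−12) + 3·(12−(13/2)) + (-10)·(13/2−11)) = ½·(9 + 33/2 + 45) = 141/4.
[SQR] = ½·((-1/6)·(11−12) + 3·(12−(259/24)) + (-10)·(259/24−11)) = ½·(1/6 + 29/8 + 25/12) = 47/16, so the P-coordinate is (47/16)/(141/4) = 1/12.
[PSR] = ½·((-9)·(259/24−12) + (-1/6)·(12−(13/2)) + (-10)·(13/2−(259/24))) = ½·(87/8 − 11/12 + 515/12) = 423/16, so the Q-coordinate is 3/4.
[PQS] = ½·((-9)·(11−(259/24)) + 3·(259/24−(13/2)) + (-1/6)·(13/2−11)) = ½·(-15/8 + 103/8 + 3/4) = 47/8, so the R-coordinate is 1/6.
Check: 1/12 + 3/4 + 1/6 = 1.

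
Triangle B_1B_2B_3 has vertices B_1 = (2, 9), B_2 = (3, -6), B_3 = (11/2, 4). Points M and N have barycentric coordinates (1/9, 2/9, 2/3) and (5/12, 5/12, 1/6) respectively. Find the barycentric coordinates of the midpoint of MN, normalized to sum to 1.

Since both coordinate triples sum to 1, the midpoint's barycentrics are the componentwise average.
(1/9+5/12)/2 = 19/72; similarly 23/72 and 5/12.

(19/72, 23/72, 5/12)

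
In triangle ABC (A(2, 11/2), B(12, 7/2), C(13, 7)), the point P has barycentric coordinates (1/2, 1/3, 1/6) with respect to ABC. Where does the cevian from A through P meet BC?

Line AP meets BC where the A-coordinate vanishes; zeroing P's A-weight and renormalizing leaves B, C-weights 1/3 : 1/6 → (2/3, 1/3).
So Q = (2/3)·B + (1/3)·C = (37/3, 14/3).

(37/3, 14/3)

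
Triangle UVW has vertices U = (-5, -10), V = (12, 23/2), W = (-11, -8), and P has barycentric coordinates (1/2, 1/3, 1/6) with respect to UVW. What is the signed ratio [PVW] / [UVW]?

The signed ratio [PVW]/[UVW] equals the barycentric coordinate of P at vertex U, which is 1/2.

1/2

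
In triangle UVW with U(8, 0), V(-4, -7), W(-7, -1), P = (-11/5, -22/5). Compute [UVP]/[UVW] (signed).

[UVW] = ½·(8·(-7−(-1)) + (-4)·(-1−0) + (-7)·(0−(-7))) = ½·(-48 + 4 − 49) = -93/2.
[UVP] = ½·(8·(-7−(-22/5)) + (-4)·(-22/5−0) + (-11/5)·(0−(-7))) = ½·(-104/5 + 88/5 − 77/5) = -93/10, so the ratio is (-93/10)/(-93/2) = 1/5.

1/5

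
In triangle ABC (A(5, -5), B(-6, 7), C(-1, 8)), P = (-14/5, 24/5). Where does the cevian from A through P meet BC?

(-19/4, 29/4)

Barycentric coordinates of P with respect to ABC: (1/5, 3/5, 1/5).
On side BC the A-coordinate is zero; dropping P's A-weight 1/5 and renormalizing the remaining 3/5 : 1/5 gives weights 3/4, 1/4 on B, C.
Q = (3/4)·(-6, 7) + (1/4)·(-1, 8) = (-19/4, 29/4).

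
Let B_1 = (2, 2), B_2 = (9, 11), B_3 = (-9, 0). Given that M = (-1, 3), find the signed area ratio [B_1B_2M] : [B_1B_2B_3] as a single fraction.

2/5

[B_1B_2B_3] = ½·(2·(11−0) + 9·(0−2) + (-9)·(2−11)) = ½·(22 − 18 + 81) = 85/2.
[B_1B_2M] = ½·(2·(11−3) + 9·(3−2) + (-1)·(2−11)) = ½·(16 + 9 + 9) = 17, so the ratio is 17/(85/2) = 2/5.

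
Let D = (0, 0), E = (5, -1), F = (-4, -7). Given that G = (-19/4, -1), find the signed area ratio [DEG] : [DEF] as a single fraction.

[DEF] = ½·(0·(-1−(-7)) + 5·(-7−0) + (-4)·(0−(-1))) = ½·(0 − 35 − 4) = -39/2.
[DEG] = ½·(0·(-1−(-1)) + 5·(-1−0) + (-19/4)·(0−(-1))) = ½·(0 − 5 − 19/4) = -39/8, so the ratio is (-39/8)/(-39/2) = 1/4.

1/4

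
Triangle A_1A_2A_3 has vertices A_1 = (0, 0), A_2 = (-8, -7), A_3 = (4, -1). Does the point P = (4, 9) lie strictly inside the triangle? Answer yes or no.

no

Barycentric coordinates of P: (10/3, -10/9, -11/9).
The three coordinates are positive, negative, negative; a point is interior exactly when all three are positive.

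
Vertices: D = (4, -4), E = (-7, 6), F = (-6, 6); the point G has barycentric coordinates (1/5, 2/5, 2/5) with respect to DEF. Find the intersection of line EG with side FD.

(-8/3, 8/3)

Line EG meets FD where the E-coordinate vanishes; zeroing G's E-weight and renormalizing leaves F, D-weights 2/5 : 1/5 → (2/3, 1/3).
So H = (2/3)·F + (1/3)·D = (-8/3, 8/3).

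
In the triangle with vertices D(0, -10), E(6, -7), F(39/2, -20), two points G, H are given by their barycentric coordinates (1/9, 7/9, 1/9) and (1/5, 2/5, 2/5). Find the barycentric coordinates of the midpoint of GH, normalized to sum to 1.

Since both coordinate triples sum to 1, the midpoint's barycentrics are the componentwise average.
(1/9+1/5)/2 = 7/45; similarly 53/90 and 23/90.

(7/45, 53/90, 23/90)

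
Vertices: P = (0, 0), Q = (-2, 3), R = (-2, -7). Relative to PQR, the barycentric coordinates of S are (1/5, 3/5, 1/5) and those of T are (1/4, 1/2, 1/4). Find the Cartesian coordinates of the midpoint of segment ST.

(-31/20, 3/40)

Barycentric coordinates of the midpoint are the average: (9/40, 11/20, 9/40).
Converting: (9/40)·P + (11/20)·Q + (9/40)·R = (-31/20, 3/40).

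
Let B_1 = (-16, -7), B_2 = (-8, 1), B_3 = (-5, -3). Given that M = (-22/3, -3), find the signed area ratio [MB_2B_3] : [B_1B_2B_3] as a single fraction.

[B_1B_2B_3] = ½·((-16)·(1−(-3)) + (-8)·(-3−(-7)) + (-5)·(-7−1)) = ½·(-64 − 32 + 40) = -28.
[MB_2B_3] = ½·((-22/3)·(1−(-3)) + (-8)·(-3−(-3)) + (-5)·(-3−1)) = ½·(-88/3 + 0 + 20) = -14/3, so the ratio is (-14/3)/(-28) = 1/6.

1/6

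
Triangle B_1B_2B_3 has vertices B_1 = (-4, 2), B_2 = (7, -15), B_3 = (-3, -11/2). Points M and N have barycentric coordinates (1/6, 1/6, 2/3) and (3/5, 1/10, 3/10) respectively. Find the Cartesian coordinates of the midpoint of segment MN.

Barycentric coordinates of the midpoint are the average: (23/60, 2/15, 29/60).
Converting: (23/60)·B_1 + (2/15)·B_2 + (29/60)·B_3 = (-41/20, -467/120).

(-41/20, -467/120)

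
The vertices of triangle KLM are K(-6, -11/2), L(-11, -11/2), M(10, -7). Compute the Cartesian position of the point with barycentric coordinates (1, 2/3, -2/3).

(-20, -9/2)

N = 1·K + (2/3)·L + (-2/3)·M.
x-coordinate: 1·(-6) + (2/3)·(-11) + (-2/3)·10 = -20.
y-coordinate: 1·(-11/2) + (2/3)·(-11/2) + (-2/3)·(-7) = -9/2.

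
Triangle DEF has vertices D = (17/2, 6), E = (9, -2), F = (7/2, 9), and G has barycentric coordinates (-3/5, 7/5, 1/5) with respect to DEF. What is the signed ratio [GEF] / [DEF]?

The signed ratio [GEF]/[DEF] equals the barycentric coordinate of G at vertex D, which is -3/5.

-3/5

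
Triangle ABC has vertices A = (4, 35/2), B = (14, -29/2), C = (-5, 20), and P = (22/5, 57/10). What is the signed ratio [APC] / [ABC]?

[ABC] = ½·(4·(-29/2−20) + 14·(20−(35/2)) + (-5)·(35/2−(-29/2))) = ½·(-138 + 35 − 160) = -263/2.
[APC] = ½·(4·(57/10−20) + (22/5)·(20−(35/2)) + (-5)·(35/2−(57/10))) = ½·(-286/5 + 11 − 59) = -263/5, so the ratio is (-263/5)/(-263/2) = 2/5.

2/5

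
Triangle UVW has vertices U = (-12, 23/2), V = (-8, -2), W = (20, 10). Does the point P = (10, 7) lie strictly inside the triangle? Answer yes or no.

yes

Barycentric coordinates of P: (6/71, 37/142, 93/142).
The three coordinates are positive, positive, positive; a point is interior exactly when all three are positive.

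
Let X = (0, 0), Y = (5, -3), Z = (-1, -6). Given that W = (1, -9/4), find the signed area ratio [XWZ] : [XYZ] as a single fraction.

[XYZ] = ½·(0·(-3−(-6)) + 5·(-6−0) + (-1)·(0−(-3))) = ½·(0 − 30 − 3) = -33/2.
[XWZ] = ½·(0·(-9/4−(-6)) + 1·(-6−0) + (-1)·(0−(-9/4))) = ½·(0 − 6 − 9/4) = -33/8, so the ratio is (-33/8)/(-33/2) = 1/4.

1/4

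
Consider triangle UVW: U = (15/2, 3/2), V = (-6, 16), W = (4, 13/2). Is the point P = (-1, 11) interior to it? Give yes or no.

yes

Barycentric coordinates of P: (10/67, 37/67, 20/67).
The three coordinates are positive, positive, positive; a point is interior exactly when all three are positive.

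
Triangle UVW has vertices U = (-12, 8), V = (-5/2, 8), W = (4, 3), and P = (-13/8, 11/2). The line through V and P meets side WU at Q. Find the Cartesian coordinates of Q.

(-4/3, 14/3)

Barycentric coordinates of P with respect to UVW: (1/4, 1/4, 1/2).
On side WU the V-coordinate is zero; dropping P's V-weight 1/4 and renormalizing the remaining 1/2 : 1/4 gives weights 2/3, 1/3 on W, U.
Q = (2/3)·(4, 3) + (1/3)·(-12, 8) = (-4/3, 14/3).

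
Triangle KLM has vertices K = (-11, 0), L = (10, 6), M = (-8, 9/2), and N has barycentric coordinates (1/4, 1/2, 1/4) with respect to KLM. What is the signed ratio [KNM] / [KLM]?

1/2

The signed ratio [KNM]/[KLM] equals the barycentric coordinate of N at vertex L, which is 1/2.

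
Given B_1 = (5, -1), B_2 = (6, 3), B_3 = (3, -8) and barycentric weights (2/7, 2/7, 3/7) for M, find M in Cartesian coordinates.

M = (2/7)·B_1 + (2/7)·B_2 + (3/7)·B_3.
x-coordinate: (2/7)·5 + (2/7)·6 + (3/7)·3 = 31/7.
y-coordinate: (2/7)·(-1) + (2/7)·3 + (3/7)·(-8) = -20/7.

(31/7, -20/7)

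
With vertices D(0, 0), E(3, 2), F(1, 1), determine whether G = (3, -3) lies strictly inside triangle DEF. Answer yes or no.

no

Barycentric coordinates of G: (10, 6, -15).
The three coordinates are positive, positive, negative; a point is interior exactly when all three are positive.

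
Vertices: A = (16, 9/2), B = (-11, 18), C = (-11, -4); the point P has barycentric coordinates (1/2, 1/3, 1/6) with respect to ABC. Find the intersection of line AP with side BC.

Line AP meets BC where the A-coordinate vanishes; zeroing P's A-weight and renormalizing leaves B, C-weights 1/3 : 1/6 → (2/3, 1/3).
So Q = (2/3)·B + (1/3)·C = (-11, 32/3).

(-11, 32/3)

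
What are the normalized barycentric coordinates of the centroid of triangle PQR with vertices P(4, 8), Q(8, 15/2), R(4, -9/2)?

(1/3, 1/3, 1/3)

The centroid is the average of the vertices, so each weight is 1/3.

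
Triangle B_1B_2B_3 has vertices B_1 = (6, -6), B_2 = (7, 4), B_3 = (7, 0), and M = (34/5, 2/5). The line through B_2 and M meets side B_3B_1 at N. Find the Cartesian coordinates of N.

(20/3, -2)

Barycentric coordinates of M with respect to B_1B_2B_3: (1/5, 2/5, 2/5).
On side B_3B_1 the B_2-coordinate is zero; dropping M's B_2-weight 2/5 and renormalizing the remaining 2/5 : 1/5 gives weights 2/3, 1/3 on B_3, B_1.
N = (2/3)·(7, 0) + (1/3)·(6, -6) = (20/3, -2).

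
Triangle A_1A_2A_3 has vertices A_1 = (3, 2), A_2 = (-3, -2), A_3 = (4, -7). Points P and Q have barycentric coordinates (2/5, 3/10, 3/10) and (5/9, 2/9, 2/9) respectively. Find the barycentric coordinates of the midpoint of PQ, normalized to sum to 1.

Since both coordinate triples sum to 1, the midpoint's barycentrics are the componentwise average.
(2/5+5/9)/2 = 43/90; similarly 47/180 and 47/180.

(43/90, 47/180, 47/180)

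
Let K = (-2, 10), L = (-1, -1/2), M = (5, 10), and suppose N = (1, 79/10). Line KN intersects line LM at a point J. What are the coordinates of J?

(3, 13/2)

Barycentric coordinates of N with respect to KLM: (2/5, 1/5, 2/5).
On side LM the K-coordinate is zero; dropping N's K-weight 2/5 and renormalizing the remaining 1/5 : 2/5 gives weights 1/3, 2/3 on L, M.
J = (1/3)·(-1, -1/2) + (2/3)·(5, 10) = (3, 13/2).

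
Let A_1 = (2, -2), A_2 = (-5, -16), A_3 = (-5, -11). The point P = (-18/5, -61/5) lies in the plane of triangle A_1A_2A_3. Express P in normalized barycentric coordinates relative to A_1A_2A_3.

(1/5, 3/5, 1/5)

Signed area of the reference triangle: [A_1A_2A_3] = ½·(2·(-16−(-11)) + (-5)·(-11−(-2)) + (-5)·(-2−(-16))) = ½·(-10 + 45 − 70) = -35/2.
[PA_2A_3] = ½·((-18/5)·(-16−(-11)) + (-5)·(-11−(-61/5)) + (-5)·(-61/5−(-16))) = ½·(18 − 6 − 19) = -7/2, so the A_1-coordinate is (-7/2)/(-35/2) = 1/5.
[A_1PA_3] = ½·(2·(-61/5−(-11)) + (-18/5)·(-11−(-2)) + (-5)·(-2−(-61/5))) = ½·(-12/5 + 162/5 − 51) = -21/2, so the A_2-coordinate is 3/5.
[A_1A_2P] = ½·(2·(-16−(-61/5)) + (-5)·(-61/5−(-2)) + (-18/5)·(-2−(-16))) = ½·(-38/5 + 51 − 252/5) = -7/2, so the A_3-coordinate is 1/5.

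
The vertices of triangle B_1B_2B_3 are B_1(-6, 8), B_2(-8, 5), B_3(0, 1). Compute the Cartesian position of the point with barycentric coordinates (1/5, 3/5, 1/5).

M = (1/5)·B_1 + (3/5)·B_2 + (1/5)·B_3.
x-coordinate: (1/5)·(-6) + (3/5)·(-8) + (1/5)·0 = -6.
y-coordinate: (1/5)·8 + (3/5)·5 + (1/5)·1 = 24/5.

(-6, 24/5)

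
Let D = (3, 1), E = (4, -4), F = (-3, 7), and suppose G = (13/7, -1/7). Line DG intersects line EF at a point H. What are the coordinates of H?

(5/3, -1/3)

Barycentric coordinates of G with respect to DEF: (1/7, 4/7, 2/7).
On side EF the D-coordinate is zero; dropping G's D-weight 1/7 and renormalizing the remaining 4/7 : 2/7 gives weights 2/3, 1/3 on E, F.
H = (2/3)·(4, -4) + (1/3)·(-3, 7) = (5/3, -1/3).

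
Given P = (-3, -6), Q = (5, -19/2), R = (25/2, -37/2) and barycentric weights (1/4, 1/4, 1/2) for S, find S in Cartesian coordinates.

S = (1/4)·P + (1/4)·Q + (1/2)·R.
x-coordinate: (1/4)·(-3) + (1/4)·5 + (1/2)·(25/2) = 27/4.
y-coordinate: (1/4)·(-6) + (1/4)·(-19/2) + (1/2)·(-37/2) = -105/8.

(27/4, -105/8)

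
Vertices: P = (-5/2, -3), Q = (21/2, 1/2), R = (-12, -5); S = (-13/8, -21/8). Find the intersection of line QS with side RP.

Barycentric coordinates of S with respect to PQR: (1/2, 1/4, 1/4).
On side RP the Q-coordinate is zero; dropping S's Q-weight 1/4 and renormalizing the remaining 1/4 : 1/2 gives weights 1/3, 2/3 on R, P.
T = (1/3)·(-12, -5) + (2/3)·(-5/2, -3) = (-17/3, -11/3).

(-17/3, -11/3)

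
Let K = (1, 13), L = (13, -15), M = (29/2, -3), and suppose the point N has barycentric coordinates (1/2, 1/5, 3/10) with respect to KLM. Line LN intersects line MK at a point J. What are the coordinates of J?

(97/16, 7)

Line LN meets MK where the L-coordinate vanishes; zeroing N's L-weight and renormalizing leaves M, K-weights 3/10 : 1/2 → (3/8, 5/8).
So J = (3/8)·M + (5/8)·K = (97/16, 7).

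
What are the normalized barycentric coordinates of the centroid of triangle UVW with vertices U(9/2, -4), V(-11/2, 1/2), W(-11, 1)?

The centroid is the average of the vertices, so each weight is 1/3.

(1/3, 1/3, 1/3)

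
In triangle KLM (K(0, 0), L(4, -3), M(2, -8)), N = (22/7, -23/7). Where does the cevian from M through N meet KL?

(10/3, -5/2)

Barycentric coordinates of N with respect to KLM: (1/7, 5/7, 1/7).
On side KL the M-coordinate is zero; dropping N's M-weight 1/7 and renormalizing the remaining 1/7 : 5/7 gives weights 1/6, 5/6 on K, L.
J = (1/6)·(0, 0) + (5/6)·(4, -3) = (10/3, -5/2).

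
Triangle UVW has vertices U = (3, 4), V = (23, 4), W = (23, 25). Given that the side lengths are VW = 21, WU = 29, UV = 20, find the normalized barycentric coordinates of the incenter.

(3/10, 29/70, 2/7)

The incenter has barycentric coordinates proportional to the opposite side lengths: (21 : 29 : 20).
Normalizing by 21+29+20 = 70 gives (3/10, 29/70, 2/7).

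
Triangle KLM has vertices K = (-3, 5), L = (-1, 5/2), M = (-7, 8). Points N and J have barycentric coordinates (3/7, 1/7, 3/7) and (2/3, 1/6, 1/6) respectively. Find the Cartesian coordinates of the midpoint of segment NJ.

Barycentric coordinates of the midpoint are the average: (23/42, 13/84, 25/84).
Converting: (23/42)·K + (13/84)·L + (25/84)·M = (-163/42, 925/168).

(-163/42, 925/168)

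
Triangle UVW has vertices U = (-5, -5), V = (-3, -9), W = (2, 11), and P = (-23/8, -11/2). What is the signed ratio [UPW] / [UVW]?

[UVW] = ½·((-5)·(-9−11) + (-3)·(11−(-5)) + 2·(-5−(-9))) = ½·(100 − 48 + 8) = 30.
[UPW] = ½·((-5)·(-11/2−11) + (-23/8)·(11−(-5)) + 2·(-5−(-11/2))) = ½·(165/2 − 46 + 1) = 75/4, so the ratio is (75/4)/30 = 5/8.

5/8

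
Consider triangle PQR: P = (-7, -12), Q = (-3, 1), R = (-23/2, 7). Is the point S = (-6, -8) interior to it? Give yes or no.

Barycentric coordinates of S: (189/269, 74/269, 6/269).
The three coordinates are positive, positive, positive; a point is interior exactly when all three are positive.

yes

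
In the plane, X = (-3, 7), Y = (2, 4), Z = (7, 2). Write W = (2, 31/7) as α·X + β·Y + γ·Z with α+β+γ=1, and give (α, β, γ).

(3/7, 1/7, 3/7)

Signed area of the reference triangle: [XYZ] = ½·((-3)·(4−2) + 2·(2−7) + 7·(7−4)) = ½·(-6 − 10 + 21) = 5/2.
[WYZ] = ½·(2·(4−2) + 2·(2−(31/7)) + 7·(31/7−4)) = ½·(4 − 34/7 + 3) = 15/14, so the X-coordinate is (15/14)/(5/2) = 3/7.
[XWZ] = ½·((-3)·(31/7−2) + 2·(2−7) + 7·(7−(31/7))) = ½·(-51/7 − 10 + 18) = 5/14, so the Y-coordinate is 1/7.
[XYW] = ½·((-3)·(4−(31/7)) + 2·(31/7−7) + 2·(7−4)) = ½·(9/7 − 36/7 + 6) = 15/14, so the Z-coordinate is 3/7.
Check: 3/7 + 1/7 + 3/7 = 1.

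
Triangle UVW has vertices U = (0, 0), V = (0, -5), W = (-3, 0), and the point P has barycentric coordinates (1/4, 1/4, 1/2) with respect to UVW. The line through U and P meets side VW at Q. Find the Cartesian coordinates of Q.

(-2, -5/3)

Line UP meets VW where the U-coordinate vanishes; zeroing P's U-weight and renormalizing leaves V, W-weights 1/4 : 1/2 → (1/3, 2/3).
So Q = (1/3)·V + (2/3)·W = (-2, -5/3).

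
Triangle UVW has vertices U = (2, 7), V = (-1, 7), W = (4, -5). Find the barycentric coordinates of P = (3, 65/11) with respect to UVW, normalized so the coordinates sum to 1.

(13/11, -3/11, 1/11)

Signed area of the reference triangle: [UVW] = ½·(2·(7−(-5)) + (-1)·(-5−7) + 4·(7−7)) = ½·(24 + 12 + 0) = 18.
[PVW] = ½·(3·(7−(-5)) + (-1)·(-5−(65/11)) + 4·(65/11−7)) = ½·(36 + 120/11 − 48/11) = 234/11, so the U-coordinate is (234/11)/18 = 13/11.
[UPW] = ½·(2·(65/11−(-5)) + 3·(-5−7) + 4·(7−(65/11))) = ½·(240/11 − 36 + 48/11) = -54/11, so the V-coordinate is -3/11.
[UVP] = ½·(2·(7−(65/11)) + (-1)·(65/11−7) + 3·(7−7)) = ½·(24/11 + 12/11 + 0) = 18/11, so the W-coordinate is 1/11.
Check: 13/11 − 3/11 + 1/11 = 1.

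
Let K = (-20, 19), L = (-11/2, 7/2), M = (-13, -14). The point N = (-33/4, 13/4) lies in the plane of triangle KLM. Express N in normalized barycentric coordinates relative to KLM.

Signed area of the reference triangle: [KLM] = ½·((-20)·(7/2−(-14)) + (-11/2)·(-14−19) + (-13)·(19−(7/2))) = ½·(-350 + 363/2 − 403/2) = -185.
[NLM] = ½·((-33/4)·(7/2−(-14)) + (-11/2)·(-14−(13/4)) + (-13)·(13/4−(7/2))) = ½·(-1155/8 + 759/8 + 13/4) = -185/8, so the K-coordinate is (-185/8)/(-185) = 1/8.
[KNM] = ½·((-20)·(13/4−(-14)) + (-33/4)·(-14−19) + (-13)·(19−(13/4))) = ½·(-345 + 1089/4 − 819/4) = -555/4, so the L-coordinate is 3/4.
[KLN] = ½·((-20)·(7/2−(13/4)) + (-11/2)·(13/4−19) + (-33/4)·(19−(7/2))) = ½·(-5 + 693/8 − 1023/8) = -185/8, so the M-coordinate is 1/8.
Check: 1/8 + 3/4 + 1/8 = 1.

(1/8, 3/4, 1/8)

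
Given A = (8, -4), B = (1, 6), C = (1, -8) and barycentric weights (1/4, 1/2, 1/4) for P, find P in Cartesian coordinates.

P = (1/4)·A + (1/2)·B + (1/4)·C.
x-coordinate: (1/4)·8 + (1/2)·1 + (1/4)·1 = 11/4.
y-coordinate: (1/4)·(-4) + (1/2)·6 + (1/4)·(-8) = 0.

(11/4, 0)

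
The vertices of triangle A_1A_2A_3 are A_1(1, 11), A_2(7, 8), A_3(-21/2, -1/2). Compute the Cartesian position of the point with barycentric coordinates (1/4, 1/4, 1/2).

(-13/4, 9/2)

P = (1/4)·A_1 + (1/4)·A_2 + (1/2)·A_3.
x-coordinate: (1/4)·1 + (1/4)·7 + (1/2)·(-21/2) = -13/4.
y-coordinate: (1/4)·11 + (1/4)·8 + (1/2)·(-1/2) = 9/2.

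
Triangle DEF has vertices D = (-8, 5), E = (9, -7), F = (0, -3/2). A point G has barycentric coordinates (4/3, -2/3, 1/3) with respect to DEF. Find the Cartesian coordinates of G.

(-50/3, 65/6)

G = (4/3)·D + (-2/3)·E + (1/3)·F.
x-coordinate: (4/3)·(-8) + (-2/3)·9 + (1/3)·0 = -50/3.
y-coordinate: (4/3)·5 + (-2/3)·(-7) + (1/3)·(-3/2) = 65/6.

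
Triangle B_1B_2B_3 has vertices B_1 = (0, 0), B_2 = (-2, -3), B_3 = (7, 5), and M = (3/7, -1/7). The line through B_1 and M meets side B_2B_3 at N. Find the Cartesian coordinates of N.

Barycentric coordinates of M with respect to B_1B_2B_3: (4/7, 2/7, 1/7).
On side B_2B_3 the B_1-coordinate is zero; dropping M's B_1-weight 4/7 and renormalizing the remaining 2/7 : 1/7 gives weights 2/3, 1/3 on B_2, B_3.
N = (2/3)·(-2, -3) + (1/3)·(7, 5) = (1, -1/3).

(1, -1/3)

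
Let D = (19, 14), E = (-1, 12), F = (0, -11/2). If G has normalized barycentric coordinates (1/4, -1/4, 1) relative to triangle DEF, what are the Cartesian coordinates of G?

G = (1/4)·D + (-1/4)·E + 1·F.
x-coordinate: (1/4)·19 + (-1/4)·(-1) + 1·0 = 5.
y-coordinate: (1/4)·14 + (-1/4)·12 + 1·(-11/2) = -5.

(5, -5)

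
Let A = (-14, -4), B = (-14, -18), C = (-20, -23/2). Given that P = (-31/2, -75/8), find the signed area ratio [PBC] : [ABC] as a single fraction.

[ABC] = ½·((-14)·(-18−(-23/2)) + (-14)·(-23/2−(-4)) + (-20)·(-4−(-18))) = ½·(91 + 105 − 280) = -42.
[PBC] = ½·((-31/2)·(-18−(-23/2)) + (-14)·(-23/2−(-75/8)) + (-20)·(-75/8−(-18))) = ½·(403/4 + 119/4 − 345/2) = -21, so the ratio is (-21)/(-42) = 1/2.

1/2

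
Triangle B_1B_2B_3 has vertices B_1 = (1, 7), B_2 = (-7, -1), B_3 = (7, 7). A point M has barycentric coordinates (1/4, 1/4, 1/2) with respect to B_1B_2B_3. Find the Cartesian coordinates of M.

M = (1/4)·B_1 + (1/4)·B_2 + (1/2)·B_3.
x-coordinate: (1/4)·1 + (1/4)·(-7) + (1/2)·7 = 2.
y-coordinate: (1/4)·7 + (1/4)·(-1) + (1/2)·7 = 5.

(2, 5)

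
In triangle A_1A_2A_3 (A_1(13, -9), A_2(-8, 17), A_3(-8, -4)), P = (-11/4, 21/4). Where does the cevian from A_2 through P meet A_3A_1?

Barycentric coordinates of P with respect to A_1A_2A_3: (1/4, 1/2, 1/4).
On side A_3A_1 the A_2-coordinate is zero; dropping P's A_2-weight 1/2 and renormalizing the remaining 1/4 : 1/4 gives weights 1/2, 1/2 on A_3, A_1.
Q = (1/2)·(-8, -4) + (1/2)·(13, -9) = (5/2, -13/2).

(5/2, -13/2)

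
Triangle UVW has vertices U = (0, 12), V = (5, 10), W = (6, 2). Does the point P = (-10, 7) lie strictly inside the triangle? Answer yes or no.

no

Barycentric coordinates of P: (123/38, -65/19, 45/38).
The three coordinates are positive, negative, positive; a point is interior exactly when all three are positive.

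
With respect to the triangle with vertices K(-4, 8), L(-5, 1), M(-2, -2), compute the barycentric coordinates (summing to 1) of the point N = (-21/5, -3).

(-2/5, 1, 2/5)

Signed area of the reference triangle: [KLM] = ½·((-4)·(1−(-2)) + (-5)·(-2−8) + (-2)·(8−1)) = ½·(-12 + 50 − 14) = 12.
[NLM] = ½·((-21/5)·(1−(-2)) + (-5)·(-2−(-3)) + (-2)·(-3−1)) = ½·(-63/5 − 5 + 8) = -24/5, so the K-coordinate is (-24/5)/12 = -2/5.
[KNM] = ½·((-4)·(-3−(-2)) + (-21/5)·(-2−8) + (-2)·(8−(-3))) = ½·(4 + 42 − 22) = 12, so the L-coordinate is 1.
[KLN] = ½·((-4)·(1−(-3)) + (-5)·(-3−8) + (-21/5)·(8−1)) = ½·(-16 + 55 − 147/5) = 24/5, so the M-coordinate is 2/5.
Check: -2/5 + 1 + 2/5 = 1.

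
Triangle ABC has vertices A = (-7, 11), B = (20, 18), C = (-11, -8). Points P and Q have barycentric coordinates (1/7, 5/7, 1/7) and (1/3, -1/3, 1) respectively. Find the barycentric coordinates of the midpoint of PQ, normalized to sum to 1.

Since both coordinate triples sum to 1, the midpoint's barycentrics are the componentwise average.
(1/7+1/3)/2 = 5/21; similarly 4/21 and 4/7.

(5/21, 4/21, 4/7)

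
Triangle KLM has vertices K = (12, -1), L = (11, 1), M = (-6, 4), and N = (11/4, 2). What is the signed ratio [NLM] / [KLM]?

[KLM] = ½·(12·(1−4) + 11·(4−(-1)) + (-6)·(-1−1)) = ½·(-36 + 55 + 12) = 31/2.
[NLM] = ½·((11/4)·(1−4) + 11·(4−2) + (-6)·(2−1)) = ½·(-33/4 + 22 − 6) = 31/8, so the ratio is (31/8)/(31/2) = 1/4.

1/4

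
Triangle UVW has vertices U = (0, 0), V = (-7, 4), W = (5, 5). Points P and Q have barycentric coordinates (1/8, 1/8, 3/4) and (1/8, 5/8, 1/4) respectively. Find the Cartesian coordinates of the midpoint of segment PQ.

(-1/8, 4)

Barycentric coordinates of the midpoint are the average: (1/8, 3/8, 1/2).
Converting: (1/8)·U + (3/8)·V + (1/2)·W = (-1/8, 4).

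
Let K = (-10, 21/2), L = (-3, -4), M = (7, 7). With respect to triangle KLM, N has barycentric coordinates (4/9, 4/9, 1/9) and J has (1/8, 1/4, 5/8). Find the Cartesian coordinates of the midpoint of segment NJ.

Barycentric coordinates of the midpoint are the average: (41/144, 25/72, 53/144).
Converting: (41/144)·K + (25/72)·L + (53/144)·M = (-21/16, 401/96).

(-21/16, 401/96)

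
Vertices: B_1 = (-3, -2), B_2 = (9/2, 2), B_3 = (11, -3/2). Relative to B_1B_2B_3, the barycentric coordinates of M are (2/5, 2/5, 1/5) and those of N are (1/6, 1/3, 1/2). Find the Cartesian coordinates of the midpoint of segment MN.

(93/20, -43/120)

Barycentric coordinates of the midpoint are the average: (17/60, 11/30, 7/20).
Converting: (17/60)·B_1 + (11/30)·B_2 + (7/20)·B_3 = (93/20, -43/120).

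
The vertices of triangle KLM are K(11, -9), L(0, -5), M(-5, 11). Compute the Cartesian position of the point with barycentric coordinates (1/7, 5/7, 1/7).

(6/7, -23/7)

N = (1/7)·K + (5/7)·L + (1/7)·M.
x-coordinate: (1/7)·11 + (5/7)·0 + (1/7)·(-5) = 6/7.
y-coordinate: (1/7)·(-9) + (5/7)·(-5) + (1/7)·11 = -23/7.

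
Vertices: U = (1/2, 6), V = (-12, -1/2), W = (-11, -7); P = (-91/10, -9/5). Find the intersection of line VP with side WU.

(-43/6, -8/3)

Barycentric coordinates of P with respect to UVW: (1/5, 2/5, 2/5).
On side WU the V-coordinate is zero; dropping P's V-weight 2/5 and renormalizing the remaining 2/5 : 1/5 gives weights 2/3, 1/3 on W, U.
Q = (2/3)·(-11, -7) + (1/3)·(1/2, 6) = (-43/6, -8/3).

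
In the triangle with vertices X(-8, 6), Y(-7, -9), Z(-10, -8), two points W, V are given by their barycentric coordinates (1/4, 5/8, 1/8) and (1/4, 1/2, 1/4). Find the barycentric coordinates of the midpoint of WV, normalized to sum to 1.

Since both coordinate triples sum to 1, the midpoint's barycentrics are the componentwise average.
(1/4+1/4)/2 = 1/4; similarly 9/16 and 3/16.

(1/4, 9/16, 3/16)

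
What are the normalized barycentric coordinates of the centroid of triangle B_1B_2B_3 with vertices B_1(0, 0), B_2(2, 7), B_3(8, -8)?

The centroid is the average of the vertices, so each weight is 1/3.

(1/3, 1/3, 1/3)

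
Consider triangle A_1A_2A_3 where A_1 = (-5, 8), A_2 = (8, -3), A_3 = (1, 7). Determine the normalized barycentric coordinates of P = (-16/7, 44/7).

(5/7, 1/7, 1/7)

Signed area of the reference triangle: [A_1A_2A_3] = ½·((-5)·(-3−7) + 8·(7−8) + 1·(8−(-3))) = ½·(50 − 8 + 11) = 53/2.
[PA_2A_3] = ½·((-16/7)·(-3−7) + 8·(7−(44/7)) + 1·(44/7−(-3))) = ½·(160/7 + 40/7 + 65/7) = 265/14, so the A_1-coordinate is (265/14)/(53/2) = 5/7.
[A_1PA_3] = ½·((-5)·(44/7−7) + (-16/7)·(7−8) + 1·(8−(44/7))) = ½·(25/7 + 16/7 + 12/7) = 53/14, so the A_2-coordinate is 1/7.
[A_1A_2P] = ½·((-5)·(-3−(44/7)) + 8·(44/7−8) + (-16/7)·(8−(-3))) = ½·(325/7 − 96/7 − 176/7) = 53/14, so the A_3-coordinate is 1/7.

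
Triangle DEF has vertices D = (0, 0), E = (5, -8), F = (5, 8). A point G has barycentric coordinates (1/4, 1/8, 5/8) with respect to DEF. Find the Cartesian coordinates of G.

G = (1/4)·D + (1/8)·E + (5/8)·F.
x-coordinate: (1/4)·0 + (1/8)·5 + (5/8)·5 = 15/4.
y-coordinate: (1/4)·0 + (1/8)·(-8) + (5/8)·8 = 4.

(15/4, 4)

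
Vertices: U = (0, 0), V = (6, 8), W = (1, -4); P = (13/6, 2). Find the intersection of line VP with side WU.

Barycentric coordinates of P with respect to UVW: (1/2, 1/3, 1/6).
On side WU the V-coordinate is zero; dropping P's V-weight 1/3 and renormalizing the remaining 1/6 : 1/2 gives weights 1/4, 3/4 on W, U.
Q = (1/4)·(1, -4) + (3/4)·(0, 0) = (1/4, -1).

(1/4, -1)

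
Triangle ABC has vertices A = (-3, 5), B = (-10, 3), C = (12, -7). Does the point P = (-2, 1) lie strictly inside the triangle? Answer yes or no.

yes

Barycentric coordinates of P: (6/19, 8/19, 5/19).
The three coordinates are positive, positive, positive; a point is interior exactly when all three are positive.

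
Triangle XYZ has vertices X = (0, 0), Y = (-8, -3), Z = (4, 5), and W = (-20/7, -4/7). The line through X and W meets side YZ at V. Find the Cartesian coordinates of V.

(-5, -1)

Barycentric coordinates of W with respect to XYZ: (3/7, 3/7, 1/7).
On side YZ the X-coordinate is zero; dropping W's X-weight 3/7 and renormalizing the remaining 3/7 : 1/7 gives weights 3/4, 1/4 on Y, Z.
V = (3/4)·(-8, -3) + (1/4)·(4, 5) = (-5, -1).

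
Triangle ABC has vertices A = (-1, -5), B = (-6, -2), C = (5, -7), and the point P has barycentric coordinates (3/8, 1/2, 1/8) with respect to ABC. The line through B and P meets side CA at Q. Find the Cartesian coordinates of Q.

(1/2, -11/2)

Line BP meets CA where the B-coordinate vanishes; zeroing P's B-weight and renormalizing leaves C, A-weights 1/8 : 3/8 → (1/4, 3/4).
So Q = (1/4)·C + (3/4)·A = (1/2, -11/2).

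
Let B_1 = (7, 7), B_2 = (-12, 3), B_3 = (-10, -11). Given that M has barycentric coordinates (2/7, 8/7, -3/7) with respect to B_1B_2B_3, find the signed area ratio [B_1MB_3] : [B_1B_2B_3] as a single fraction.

The signed ratio [B_1MB_3]/[B_1B_2B_3] equals the barycentric coordinate of M at vertex B_2, which is 8/7.

8/7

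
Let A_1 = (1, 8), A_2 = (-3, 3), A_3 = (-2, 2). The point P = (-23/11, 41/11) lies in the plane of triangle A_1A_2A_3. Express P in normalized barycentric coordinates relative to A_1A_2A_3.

(2/11, 7/11, 2/11)

Signed area of the reference triangle: [A_1A_2A_3] = ½·(1·(3−2) + (-3)·(2−8) + (-2)·(8−3)) = ½·(1 + 18 − 10) = 9/2.
[PA_2A_3] = ½·((-23/11)·(3−2) + (-3)·(2−(41/11)) + (-2)·(41/11−3)) = ½·(-23/11 + 57/11 − 16/11) = 9/11, so the A_1-coordinate is (9/11)/(9/2) = 2/11.
[A_1PA_3] = ½·(1·(41/11−2) + (-23/11)·(2−8) + (-2)·(8−(41/11))) = ½·(19/11 + 138/11 − 94/11) = 63/22, so the A_2-coordinate is 7/11.
[A_1A_2P] = ½·(1·(3−(41/11)) + (-3)·(41/11−8) + (-23/11)·(8−3)) = ½·(-8/11 + 141/11 − 115/11) = 9/11, so the A_3-coordinate is 2/11.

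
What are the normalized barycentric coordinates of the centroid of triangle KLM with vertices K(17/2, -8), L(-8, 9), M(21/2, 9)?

The centroid is the average of the vertices, so each weight is 1/3.

(1/3, 1/3, 1/3)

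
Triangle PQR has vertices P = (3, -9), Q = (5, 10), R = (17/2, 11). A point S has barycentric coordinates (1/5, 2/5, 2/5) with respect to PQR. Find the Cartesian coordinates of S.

(6, 33/5)

S = (1/5)·P + (2/5)·Q + (2/5)·R.
x-coordinate: (1/5)·3 + (2/5)·5 + (2/5)·(17/2) = 6.
y-coordinate: (1/5)·(-9) + (2/5)·10 + (2/5)·11 = 33/5.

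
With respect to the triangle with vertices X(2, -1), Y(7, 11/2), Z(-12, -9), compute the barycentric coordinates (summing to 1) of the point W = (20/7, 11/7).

Signed area of the reference triangle: [XYZ] = ½·(2·(11/2−(-9)) + 7·(-9−(-1)) + (-12)·(-1−(11/2))) = ½·(29 − 56 + 78) = 51/2.
[WYZ] = ½·((20/7)·(11/2−(-9)) + 7·(-9−(11/7)) + (-12)·(11/7−(11/2))) = ½·(290/7 − 74 + 330/7) = 51/7, so the X-coordinate is (51/7)/(51/2) = 2/7.
[XWZ] = ½·(2·(11/7−(-9)) + (20/7)·(-9−(-1)) + (-12)·(-1−(11/7))) = ½·(148/7 − 160/7 + 216/7) = 102/7, so the Y-coordinate is 4/7.
[XYW] = ½·(2·(11/2−(11/7)) + 7·(11/7−(-1)) + (20/7)·(-1−(11/2))) = ½·(55/7 + 18 − 130/7) = 51/14, so the Z-coordinate is 1/7.
Check: 2/7 + 4/7 + 1/7 = 1.

(2/7, 4/7, 1/7)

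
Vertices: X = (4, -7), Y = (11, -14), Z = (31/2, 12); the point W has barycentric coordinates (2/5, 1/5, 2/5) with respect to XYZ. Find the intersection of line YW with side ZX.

(39/4, 5/2)

Line YW meets ZX where the Y-coordinate vanishes; zeroing W's Y-weight and renormalizing leaves Z, X-weights 2/5 : 2/5 → (1/2, 1/2).
So V = (1/2)·Z + (1/2)·X = (39/4, 5/2).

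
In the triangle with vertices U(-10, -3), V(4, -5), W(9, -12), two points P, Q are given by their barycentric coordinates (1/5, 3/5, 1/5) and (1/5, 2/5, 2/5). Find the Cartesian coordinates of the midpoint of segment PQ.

(27/10, -67/10)

Barycentric coordinates of the midpoint are the average: (1/5, 1/2, 3/10).
Converting: (1/5)·U + (1/2)·V + (3/10)·W = (27/10, -67/10).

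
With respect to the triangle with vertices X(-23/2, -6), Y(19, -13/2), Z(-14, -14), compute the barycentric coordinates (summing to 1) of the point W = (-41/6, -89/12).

Signed area of the reference triangle: [XYZ] = ½·((-23/2)·(-13/2−(-14)) + 19·(-14−(-6)) + (-14)·(-6−(-13/2))) = ½·(-345/4 − 152 − 7) = -981/8.
[WYZ] = ½·((-41/6)·(-13/2−(-14)) + 19·(-14−(-89/12)) + (-14)·(-89/12−(-13/2))) = ½·(-205/4 − 1501/12 + 77/6) = -327/4, so the X-coordinate is (-327/4)/(-981/8) = 2/3.
[XWZ] = ½·((-23/2)·(-89/12−(-14)) + (-41/6)·(-14−(-6)) + (-14)·(-6−(-89/12))) = ½·(-1817/24 + 164/3 − 119/6) = -327/16, so the Y-coordinate is 1/6.
[XYW] = ½·((-23/2)·(-13/2−(-89/12)) + 19·(-89/12−(-6)) + (-41/6)·(-6−(-13/2))) = ½·(-253/24 − 323/12 − 41/12) = -327/16, so the Z-coordinate is 1/6.
Check: 2/3 + 1/6 + 1/6 = 1.

(2/3, 1/6, 1/6)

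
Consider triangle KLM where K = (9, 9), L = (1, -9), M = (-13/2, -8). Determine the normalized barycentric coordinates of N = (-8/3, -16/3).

(1/6, 1/6, 2/3)

Signed area of the reference triangle: [KLM] = ½·(9·(-9−(-8)) + 1·(-8−9) + (-13/2)·(9−(-9))) = ½·(-9 − 17 − 117) = -143/2.
[NLM] = ½·((-8/3)·(-9−(-8)) + 1·(-8−(-16/3)) + (-13/2)·(-16/3−(-9))) = ½·(8/3 − 8/3 − 143/6) = -143/12, so the K-coordinate is (-143/12)/(-143/2) = 1/6.
[KNM] = ½·(9·(-16/3−(-8)) + (-8/3)·(-8−9) + (-13/2)·(9−(-16/3))) = ½·(24 + 136/3 − 559/6) = -143/12, so the L-coordinate is 1/6.
[KLN] = ½·(9·(-9−(-16/3)) + 1·(-16/3−9) + (-8/3)·(9−(-9))) = ½·(-33 − 43/3 − 48) = -143/3, so the M-coordinate is 2/3.
Check: 1/6 + 1/6 + 2/3 = 1.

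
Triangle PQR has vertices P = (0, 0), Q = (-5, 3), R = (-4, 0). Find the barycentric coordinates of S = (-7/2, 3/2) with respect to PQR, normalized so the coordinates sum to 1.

Signed area of the reference triangle: [PQR] = ½·(0·(3−0) + (-5)·(0−0) + (-4)·(0−3)) = ½·(0 + 0 + 12) = 6.
[SQR] = ½·((-7/2)·(3−0) + (-5)·(0−(3/2)) + (-4)·(3/2−3)) = ½·(-21/2 + 15/2 + 6) = 3/2, so the P-coordinate is (3/2)/6 = 1/4.
[PSR] = ½·(0·(3/2−0) + (-7/2)·(0−0) + (-4)·(0−(3/2))) = ½·(0 + 0 + 6) = 3, so the Q-coordinate is 1/2.
[PQS] = ½·(0·(3−(3/2)) + (-5)·(3/2−0) + (-7/2)·(0−3)) = ½·(0 − 15/2 + 21/2) = 3/2, so the R-coordinate is 1/4.
Check: 1/4 + 1/2 + 1/4 = 1.

(1/4, 1/2, 1/4)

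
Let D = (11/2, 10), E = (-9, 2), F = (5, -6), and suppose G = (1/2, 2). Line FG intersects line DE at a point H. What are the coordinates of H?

(-7/4, 6)

Barycentric coordinates of G with respect to DEF: (1/3, 1/3, 1/3).
On side DE the F-coordinate is zero; dropping G's F-weight 1/3 and renormalizing the remaining 1/3 : 1/3 gives weights 1/2, 1/2 on D, E.
H = (1/2)·(11/2, 10) + (1/2)·(-9, 2) = (-7/4, 6).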